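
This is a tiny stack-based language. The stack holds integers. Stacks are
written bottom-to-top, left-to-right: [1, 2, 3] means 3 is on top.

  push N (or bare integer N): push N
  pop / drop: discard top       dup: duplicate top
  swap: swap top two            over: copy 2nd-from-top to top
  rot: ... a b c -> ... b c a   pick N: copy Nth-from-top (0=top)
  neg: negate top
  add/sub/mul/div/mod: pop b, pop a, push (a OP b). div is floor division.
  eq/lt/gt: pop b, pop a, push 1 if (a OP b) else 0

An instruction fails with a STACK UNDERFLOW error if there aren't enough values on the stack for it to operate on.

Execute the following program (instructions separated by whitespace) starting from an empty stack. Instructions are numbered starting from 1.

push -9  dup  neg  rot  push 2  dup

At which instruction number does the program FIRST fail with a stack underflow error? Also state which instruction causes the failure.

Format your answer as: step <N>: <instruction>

Answer: step 4: rot

Derivation:
Step 1 ('push -9'): stack = [-9], depth = 1
Step 2 ('dup'): stack = [-9, -9], depth = 2
Step 3 ('neg'): stack = [-9, 9], depth = 2
Step 4 ('rot'): needs 3 value(s) but depth is 2 — STACK UNDERFLOW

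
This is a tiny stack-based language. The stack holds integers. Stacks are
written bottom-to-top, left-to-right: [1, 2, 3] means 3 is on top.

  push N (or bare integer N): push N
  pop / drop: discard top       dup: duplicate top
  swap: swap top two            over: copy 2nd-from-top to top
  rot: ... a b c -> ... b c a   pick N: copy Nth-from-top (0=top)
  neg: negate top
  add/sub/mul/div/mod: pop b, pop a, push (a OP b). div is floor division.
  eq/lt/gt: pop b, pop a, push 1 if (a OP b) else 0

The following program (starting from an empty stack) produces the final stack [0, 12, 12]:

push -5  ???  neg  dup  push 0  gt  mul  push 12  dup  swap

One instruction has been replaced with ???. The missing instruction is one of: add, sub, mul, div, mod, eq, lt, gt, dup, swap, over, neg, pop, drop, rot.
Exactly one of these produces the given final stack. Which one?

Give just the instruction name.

Stack before ???: [-5]
Stack after ???:  [5]
The instruction that transforms [-5] -> [5] is: neg

Answer: neg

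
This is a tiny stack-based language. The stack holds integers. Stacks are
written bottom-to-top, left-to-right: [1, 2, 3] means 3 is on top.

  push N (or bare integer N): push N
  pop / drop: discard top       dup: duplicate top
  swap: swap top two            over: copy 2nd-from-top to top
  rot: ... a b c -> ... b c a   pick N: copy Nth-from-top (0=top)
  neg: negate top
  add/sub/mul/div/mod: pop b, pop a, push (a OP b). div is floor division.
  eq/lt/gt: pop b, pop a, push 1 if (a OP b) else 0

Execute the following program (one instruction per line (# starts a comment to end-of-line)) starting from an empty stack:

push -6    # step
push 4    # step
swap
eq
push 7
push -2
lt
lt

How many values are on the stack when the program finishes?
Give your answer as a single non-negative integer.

Answer: 1

Derivation:
After 'push -6': stack = [-6] (depth 1)
After 'push 4': stack = [-6, 4] (depth 2)
After 'swap': stack = [4, -6] (depth 2)
After 'eq': stack = [0] (depth 1)
After 'push 7': stack = [0, 7] (depth 2)
After 'push -2': stack = [0, 7, -2] (depth 3)
After 'lt': stack = [0, 0] (depth 2)
After 'lt': stack = [0] (depth 1)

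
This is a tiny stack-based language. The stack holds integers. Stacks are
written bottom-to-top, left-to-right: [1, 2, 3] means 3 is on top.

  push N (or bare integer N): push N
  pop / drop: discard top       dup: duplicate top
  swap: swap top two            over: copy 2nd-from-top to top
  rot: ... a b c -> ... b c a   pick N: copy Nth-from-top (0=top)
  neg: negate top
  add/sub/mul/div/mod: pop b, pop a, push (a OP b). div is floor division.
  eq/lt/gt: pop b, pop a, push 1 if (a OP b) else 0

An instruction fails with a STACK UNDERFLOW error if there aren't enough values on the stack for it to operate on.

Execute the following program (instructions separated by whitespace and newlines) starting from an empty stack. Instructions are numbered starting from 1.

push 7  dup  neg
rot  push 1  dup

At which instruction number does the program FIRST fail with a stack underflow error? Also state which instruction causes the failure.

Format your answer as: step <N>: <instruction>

Answer: step 4: rot

Derivation:
Step 1 ('push 7'): stack = [7], depth = 1
Step 2 ('dup'): stack = [7, 7], depth = 2
Step 3 ('neg'): stack = [7, -7], depth = 2
Step 4 ('rot'): needs 3 value(s) but depth is 2 — STACK UNDERFLOW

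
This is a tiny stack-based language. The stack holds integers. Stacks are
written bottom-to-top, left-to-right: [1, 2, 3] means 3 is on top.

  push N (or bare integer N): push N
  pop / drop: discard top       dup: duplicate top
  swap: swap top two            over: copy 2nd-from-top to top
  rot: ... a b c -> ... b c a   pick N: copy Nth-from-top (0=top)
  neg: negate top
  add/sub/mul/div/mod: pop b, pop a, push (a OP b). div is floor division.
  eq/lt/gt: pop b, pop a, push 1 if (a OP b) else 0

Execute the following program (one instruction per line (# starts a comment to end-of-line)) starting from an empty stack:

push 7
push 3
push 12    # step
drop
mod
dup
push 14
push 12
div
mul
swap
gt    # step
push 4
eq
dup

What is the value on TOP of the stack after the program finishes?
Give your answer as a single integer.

Answer: 0

Derivation:
After 'push 7': [7]
After 'push 3': [7, 3]
After 'push 12': [7, 3, 12]
After 'drop': [7, 3]
After 'mod': [1]
After 'dup': [1, 1]
After 'push 14': [1, 1, 14]
After 'push 12': [1, 1, 14, 12]
After 'div': [1, 1, 1]
After 'mul': [1, 1]
After 'swap': [1, 1]
After 'gt': [0]
After 'push 4': [0, 4]
After 'eq': [0]
After 'dup': [0, 0]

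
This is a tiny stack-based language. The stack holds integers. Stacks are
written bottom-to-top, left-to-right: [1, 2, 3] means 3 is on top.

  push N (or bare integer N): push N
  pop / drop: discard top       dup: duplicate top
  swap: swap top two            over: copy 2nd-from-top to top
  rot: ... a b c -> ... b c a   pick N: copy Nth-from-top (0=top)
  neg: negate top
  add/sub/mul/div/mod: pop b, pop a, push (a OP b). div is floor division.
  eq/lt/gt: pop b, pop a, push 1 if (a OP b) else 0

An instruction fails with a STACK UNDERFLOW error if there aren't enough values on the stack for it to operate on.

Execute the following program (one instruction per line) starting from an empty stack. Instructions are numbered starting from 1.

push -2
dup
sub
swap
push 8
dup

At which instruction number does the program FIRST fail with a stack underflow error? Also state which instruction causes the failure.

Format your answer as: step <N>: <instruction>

Answer: step 4: swap

Derivation:
Step 1 ('push -2'): stack = [-2], depth = 1
Step 2 ('dup'): stack = [-2, -2], depth = 2
Step 3 ('sub'): stack = [0], depth = 1
Step 4 ('swap'): needs 2 value(s) but depth is 1 — STACK UNDERFLOW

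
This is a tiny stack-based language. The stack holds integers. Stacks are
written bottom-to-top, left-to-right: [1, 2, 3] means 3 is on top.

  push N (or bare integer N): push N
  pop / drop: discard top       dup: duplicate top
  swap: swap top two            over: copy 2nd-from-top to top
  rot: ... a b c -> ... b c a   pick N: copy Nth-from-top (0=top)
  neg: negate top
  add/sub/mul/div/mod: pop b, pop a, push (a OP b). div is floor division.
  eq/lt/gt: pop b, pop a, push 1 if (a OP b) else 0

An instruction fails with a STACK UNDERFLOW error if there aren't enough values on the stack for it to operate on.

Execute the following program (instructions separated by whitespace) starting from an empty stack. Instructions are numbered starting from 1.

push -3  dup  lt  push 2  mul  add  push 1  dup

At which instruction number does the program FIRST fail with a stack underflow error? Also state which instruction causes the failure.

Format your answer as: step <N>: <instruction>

Answer: step 6: add

Derivation:
Step 1 ('push -3'): stack = [-3], depth = 1
Step 2 ('dup'): stack = [-3, -3], depth = 2
Step 3 ('lt'): stack = [0], depth = 1
Step 4 ('push 2'): stack = [0, 2], depth = 2
Step 5 ('mul'): stack = [0], depth = 1
Step 6 ('add'): needs 2 value(s) but depth is 1 — STACK UNDERFLOW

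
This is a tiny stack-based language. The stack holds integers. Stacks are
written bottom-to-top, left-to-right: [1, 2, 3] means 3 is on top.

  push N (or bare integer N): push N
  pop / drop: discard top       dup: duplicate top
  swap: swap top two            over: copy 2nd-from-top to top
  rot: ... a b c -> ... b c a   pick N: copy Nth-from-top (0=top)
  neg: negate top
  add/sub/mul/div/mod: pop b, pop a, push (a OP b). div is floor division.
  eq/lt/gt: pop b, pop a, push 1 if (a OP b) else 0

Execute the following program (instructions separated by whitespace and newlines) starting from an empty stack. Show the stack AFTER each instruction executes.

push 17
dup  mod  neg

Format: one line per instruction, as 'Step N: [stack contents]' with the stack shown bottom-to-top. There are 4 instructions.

Step 1: [17]
Step 2: [17, 17]
Step 3: [0]
Step 4: [0]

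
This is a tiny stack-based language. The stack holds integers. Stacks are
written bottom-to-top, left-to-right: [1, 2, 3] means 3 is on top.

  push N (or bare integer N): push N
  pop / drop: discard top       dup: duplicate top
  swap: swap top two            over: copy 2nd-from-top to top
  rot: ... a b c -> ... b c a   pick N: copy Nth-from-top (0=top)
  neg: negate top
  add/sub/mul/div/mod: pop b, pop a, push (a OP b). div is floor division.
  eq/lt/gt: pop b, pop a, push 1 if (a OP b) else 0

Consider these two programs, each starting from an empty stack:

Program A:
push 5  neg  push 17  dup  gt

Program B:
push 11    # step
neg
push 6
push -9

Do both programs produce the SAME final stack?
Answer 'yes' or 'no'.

Program A trace:
  After 'push 5': [5]
  After 'neg': [-5]
  After 'push 17': [-5, 17]
  After 'dup': [-5, 17, 17]
  After 'gt': [-5, 0]
Program A final stack: [-5, 0]

Program B trace:
  After 'push 11': [11]
  After 'neg': [-11]
  After 'push 6': [-11, 6]
  After 'push -9': [-11, 6, -9]
Program B final stack: [-11, 6, -9]
Same: no

Answer: no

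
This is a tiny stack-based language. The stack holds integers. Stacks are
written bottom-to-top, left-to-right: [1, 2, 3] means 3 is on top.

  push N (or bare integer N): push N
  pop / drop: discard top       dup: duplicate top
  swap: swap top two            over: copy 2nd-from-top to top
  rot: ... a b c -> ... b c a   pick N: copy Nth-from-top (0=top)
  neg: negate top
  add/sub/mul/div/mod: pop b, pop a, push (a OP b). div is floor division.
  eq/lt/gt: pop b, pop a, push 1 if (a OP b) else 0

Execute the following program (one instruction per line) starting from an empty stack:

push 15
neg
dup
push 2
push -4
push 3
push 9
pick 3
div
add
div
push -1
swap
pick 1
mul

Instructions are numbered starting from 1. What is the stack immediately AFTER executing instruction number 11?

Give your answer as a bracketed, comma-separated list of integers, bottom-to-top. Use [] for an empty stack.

Answer: [-15, -15, 2, -1]

Derivation:
Step 1 ('push 15'): [15]
Step 2 ('neg'): [-15]
Step 3 ('dup'): [-15, -15]
Step 4 ('push 2'): [-15, -15, 2]
Step 5 ('push -4'): [-15, -15, 2, -4]
Step 6 ('push 3'): [-15, -15, 2, -4, 3]
Step 7 ('push 9'): [-15, -15, 2, -4, 3, 9]
Step 8 ('pick 3'): [-15, -15, 2, -4, 3, 9, 2]
Step 9 ('div'): [-15, -15, 2, -4, 3, 4]
Step 10 ('add'): [-15, -15, 2, -4, 7]
Step 11 ('div'): [-15, -15, 2, -1]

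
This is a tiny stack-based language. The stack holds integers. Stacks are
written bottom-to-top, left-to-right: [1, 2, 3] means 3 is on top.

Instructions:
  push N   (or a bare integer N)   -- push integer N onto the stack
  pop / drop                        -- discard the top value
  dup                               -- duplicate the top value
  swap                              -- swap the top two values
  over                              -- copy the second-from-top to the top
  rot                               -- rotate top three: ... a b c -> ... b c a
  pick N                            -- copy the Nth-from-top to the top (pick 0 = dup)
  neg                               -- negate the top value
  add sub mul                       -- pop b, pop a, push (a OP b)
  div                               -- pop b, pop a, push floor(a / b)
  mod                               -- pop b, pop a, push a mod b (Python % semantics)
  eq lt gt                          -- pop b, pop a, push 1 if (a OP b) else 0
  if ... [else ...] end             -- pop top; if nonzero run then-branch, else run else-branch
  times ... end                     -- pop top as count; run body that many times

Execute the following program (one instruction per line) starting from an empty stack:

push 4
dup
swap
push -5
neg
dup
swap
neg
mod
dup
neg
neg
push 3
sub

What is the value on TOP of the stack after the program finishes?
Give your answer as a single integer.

After 'push 4': [4]
After 'dup': [4, 4]
After 'swap': [4, 4]
After 'push -5': [4, 4, -5]
After 'neg': [4, 4, 5]
After 'dup': [4, 4, 5, 5]
After 'swap': [4, 4, 5, 5]
After 'neg': [4, 4, 5, -5]
After 'mod': [4, 4, 0]
After 'dup': [4, 4, 0, 0]
After 'neg': [4, 4, 0, 0]
After 'neg': [4, 4, 0, 0]
After 'push 3': [4, 4, 0, 0, 3]
After 'sub': [4, 4, 0, -3]

Answer: -3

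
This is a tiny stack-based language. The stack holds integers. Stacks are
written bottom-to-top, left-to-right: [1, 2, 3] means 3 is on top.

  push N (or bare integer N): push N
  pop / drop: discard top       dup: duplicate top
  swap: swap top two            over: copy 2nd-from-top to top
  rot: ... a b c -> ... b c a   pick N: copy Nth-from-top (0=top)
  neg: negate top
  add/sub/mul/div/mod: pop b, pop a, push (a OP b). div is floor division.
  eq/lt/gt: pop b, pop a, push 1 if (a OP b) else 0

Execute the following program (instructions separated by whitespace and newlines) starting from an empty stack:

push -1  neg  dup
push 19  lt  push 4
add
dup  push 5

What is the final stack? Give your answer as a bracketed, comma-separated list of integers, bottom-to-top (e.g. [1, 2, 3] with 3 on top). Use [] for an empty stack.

After 'push -1': [-1]
After 'neg': [1]
After 'dup': [1, 1]
After 'push 19': [1, 1, 19]
After 'lt': [1, 1]
After 'push 4': [1, 1, 4]
After 'add': [1, 5]
After 'dup': [1, 5, 5]
After 'push 5': [1, 5, 5, 5]

Answer: [1, 5, 5, 5]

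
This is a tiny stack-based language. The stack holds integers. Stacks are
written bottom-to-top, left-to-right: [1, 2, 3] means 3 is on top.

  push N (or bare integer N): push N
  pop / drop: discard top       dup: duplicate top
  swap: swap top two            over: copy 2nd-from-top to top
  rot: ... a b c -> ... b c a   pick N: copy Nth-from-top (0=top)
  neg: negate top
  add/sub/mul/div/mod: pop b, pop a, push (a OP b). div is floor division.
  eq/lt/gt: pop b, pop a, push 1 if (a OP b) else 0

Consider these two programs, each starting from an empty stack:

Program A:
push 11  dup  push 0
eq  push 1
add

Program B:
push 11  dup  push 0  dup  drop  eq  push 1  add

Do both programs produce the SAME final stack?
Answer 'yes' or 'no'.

Answer: yes

Derivation:
Program A trace:
  After 'push 11': [11]
  After 'dup': [11, 11]
  After 'push 0': [11, 11, 0]
  After 'eq': [11, 0]
  After 'push 1': [11, 0, 1]
  After 'add': [11, 1]
Program A final stack: [11, 1]

Program B trace:
  After 'push 11': [11]
  After 'dup': [11, 11]
  After 'push 0': [11, 11, 0]
  After 'dup': [11, 11, 0, 0]
  After 'drop': [11, 11, 0]
  After 'eq': [11, 0]
  After 'push 1': [11, 0, 1]
  After 'add': [11, 1]
Program B final stack: [11, 1]
Same: yes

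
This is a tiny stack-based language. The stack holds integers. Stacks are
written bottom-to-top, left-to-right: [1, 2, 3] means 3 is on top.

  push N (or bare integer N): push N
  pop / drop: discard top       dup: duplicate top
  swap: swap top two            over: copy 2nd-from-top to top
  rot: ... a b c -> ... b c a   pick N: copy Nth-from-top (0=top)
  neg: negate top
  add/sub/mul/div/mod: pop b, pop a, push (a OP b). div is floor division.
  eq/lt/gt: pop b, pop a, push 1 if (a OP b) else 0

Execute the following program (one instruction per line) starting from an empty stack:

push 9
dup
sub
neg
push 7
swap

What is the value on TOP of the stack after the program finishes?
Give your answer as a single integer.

Answer: 0

Derivation:
After 'push 9': [9]
After 'dup': [9, 9]
After 'sub': [0]
After 'neg': [0]
After 'push 7': [0, 7]
After 'swap': [7, 0]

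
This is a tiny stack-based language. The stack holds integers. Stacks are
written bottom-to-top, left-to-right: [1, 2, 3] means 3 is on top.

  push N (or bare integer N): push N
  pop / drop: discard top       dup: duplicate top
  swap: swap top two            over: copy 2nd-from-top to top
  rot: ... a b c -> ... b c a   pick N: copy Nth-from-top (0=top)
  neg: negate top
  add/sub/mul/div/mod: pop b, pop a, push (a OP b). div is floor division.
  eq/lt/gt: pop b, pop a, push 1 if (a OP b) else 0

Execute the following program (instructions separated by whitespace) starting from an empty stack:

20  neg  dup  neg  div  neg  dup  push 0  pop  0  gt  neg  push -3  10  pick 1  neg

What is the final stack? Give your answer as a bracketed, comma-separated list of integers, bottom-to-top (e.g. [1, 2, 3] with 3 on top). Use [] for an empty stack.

After 'push 20': [20]
After 'neg': [-20]
After 'dup': [-20, -20]
After 'neg': [-20, 20]
After 'div': [-1]
After 'neg': [1]
After 'dup': [1, 1]
After 'push 0': [1, 1, 0]
After 'pop': [1, 1]
After 'push 0': [1, 1, 0]
After 'gt': [1, 1]
After 'neg': [1, -1]
After 'push -3': [1, -1, -3]
After 'push 10': [1, -1, -3, 10]
After 'pick 1': [1, -1, -3, 10, -3]
After 'neg': [1, -1, -3, 10, 3]

Answer: [1, -1, -3, 10, 3]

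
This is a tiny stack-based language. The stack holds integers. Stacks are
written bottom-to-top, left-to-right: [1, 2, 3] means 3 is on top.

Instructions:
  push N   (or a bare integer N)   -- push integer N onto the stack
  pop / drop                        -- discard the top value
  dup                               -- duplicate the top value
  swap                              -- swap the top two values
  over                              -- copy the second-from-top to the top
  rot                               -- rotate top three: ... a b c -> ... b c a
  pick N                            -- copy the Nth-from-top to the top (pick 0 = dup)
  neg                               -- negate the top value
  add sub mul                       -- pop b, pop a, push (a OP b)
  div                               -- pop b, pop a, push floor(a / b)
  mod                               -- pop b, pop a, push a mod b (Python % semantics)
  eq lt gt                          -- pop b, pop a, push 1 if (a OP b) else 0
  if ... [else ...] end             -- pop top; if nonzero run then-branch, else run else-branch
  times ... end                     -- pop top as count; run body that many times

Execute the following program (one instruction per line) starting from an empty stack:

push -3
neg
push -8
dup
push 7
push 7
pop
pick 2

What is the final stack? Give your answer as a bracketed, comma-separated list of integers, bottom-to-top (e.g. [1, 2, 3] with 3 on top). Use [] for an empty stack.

Answer: [3, -8, -8, 7, -8]

Derivation:
After 'push -3': [-3]
After 'neg': [3]
After 'push -8': [3, -8]
After 'dup': [3, -8, -8]
After 'push 7': [3, -8, -8, 7]
After 'push 7': [3, -8, -8, 7, 7]
After 'pop': [3, -8, -8, 7]
After 'pick 2': [3, -8, -8, 7, -8]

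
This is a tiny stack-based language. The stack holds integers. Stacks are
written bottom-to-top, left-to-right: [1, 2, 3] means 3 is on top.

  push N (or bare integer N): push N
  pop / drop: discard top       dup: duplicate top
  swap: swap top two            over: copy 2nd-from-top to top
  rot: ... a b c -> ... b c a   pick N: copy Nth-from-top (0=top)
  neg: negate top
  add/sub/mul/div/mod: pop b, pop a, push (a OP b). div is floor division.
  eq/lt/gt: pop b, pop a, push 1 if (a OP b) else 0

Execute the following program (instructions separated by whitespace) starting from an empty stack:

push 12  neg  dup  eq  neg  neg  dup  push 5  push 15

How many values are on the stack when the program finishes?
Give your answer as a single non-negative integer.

After 'push 12': stack = [12] (depth 1)
After 'neg': stack = [-12] (depth 1)
After 'dup': stack = [-12, -12] (depth 2)
After 'eq': stack = [1] (depth 1)
After 'neg': stack = [-1] (depth 1)
After 'neg': stack = [1] (depth 1)
After 'dup': stack = [1, 1] (depth 2)
After 'push 5': stack = [1, 1, 5] (depth 3)
After 'push 15': stack = [1, 1, 5, 15] (depth 4)

Answer: 4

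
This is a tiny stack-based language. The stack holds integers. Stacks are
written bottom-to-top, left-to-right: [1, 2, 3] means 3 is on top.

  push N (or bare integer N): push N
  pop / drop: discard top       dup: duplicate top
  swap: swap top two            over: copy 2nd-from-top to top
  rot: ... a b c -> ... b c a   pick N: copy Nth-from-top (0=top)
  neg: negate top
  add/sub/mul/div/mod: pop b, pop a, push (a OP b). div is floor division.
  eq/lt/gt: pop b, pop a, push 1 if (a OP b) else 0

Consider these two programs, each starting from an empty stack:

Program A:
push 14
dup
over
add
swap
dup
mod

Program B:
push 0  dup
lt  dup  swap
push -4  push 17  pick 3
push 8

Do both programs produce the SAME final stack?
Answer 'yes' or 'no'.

Program A trace:
  After 'push 14': [14]
  After 'dup': [14, 14]
  After 'over': [14, 14, 14]
  After 'add': [14, 28]
  After 'swap': [28, 14]
  After 'dup': [28, 14, 14]
  After 'mod': [28, 0]
Program A final stack: [28, 0]

Program B trace:
  After 'push 0': [0]
  After 'dup': [0, 0]
  After 'lt': [0]
  After 'dup': [0, 0]
  After 'swap': [0, 0]
  After 'push -4': [0, 0, -4]
  After 'push 17': [0, 0, -4, 17]
  After 'pick 3': [0, 0, -4, 17, 0]
  After 'push 8': [0, 0, -4, 17, 0, 8]
Program B final stack: [0, 0, -4, 17, 0, 8]
Same: no

Answer: no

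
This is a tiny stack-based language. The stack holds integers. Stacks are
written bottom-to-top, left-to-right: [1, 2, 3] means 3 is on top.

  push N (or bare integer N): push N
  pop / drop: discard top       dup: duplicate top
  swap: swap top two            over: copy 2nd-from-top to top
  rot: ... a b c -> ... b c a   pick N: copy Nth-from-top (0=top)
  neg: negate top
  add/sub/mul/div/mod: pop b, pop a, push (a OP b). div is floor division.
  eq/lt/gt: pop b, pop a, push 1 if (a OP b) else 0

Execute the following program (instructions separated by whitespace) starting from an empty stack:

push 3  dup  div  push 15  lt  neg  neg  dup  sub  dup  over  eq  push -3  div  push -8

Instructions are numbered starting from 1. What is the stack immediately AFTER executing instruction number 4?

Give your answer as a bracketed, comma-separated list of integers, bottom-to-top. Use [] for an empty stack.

Step 1 ('push 3'): [3]
Step 2 ('dup'): [3, 3]
Step 3 ('div'): [1]
Step 4 ('push 15'): [1, 15]

Answer: [1, 15]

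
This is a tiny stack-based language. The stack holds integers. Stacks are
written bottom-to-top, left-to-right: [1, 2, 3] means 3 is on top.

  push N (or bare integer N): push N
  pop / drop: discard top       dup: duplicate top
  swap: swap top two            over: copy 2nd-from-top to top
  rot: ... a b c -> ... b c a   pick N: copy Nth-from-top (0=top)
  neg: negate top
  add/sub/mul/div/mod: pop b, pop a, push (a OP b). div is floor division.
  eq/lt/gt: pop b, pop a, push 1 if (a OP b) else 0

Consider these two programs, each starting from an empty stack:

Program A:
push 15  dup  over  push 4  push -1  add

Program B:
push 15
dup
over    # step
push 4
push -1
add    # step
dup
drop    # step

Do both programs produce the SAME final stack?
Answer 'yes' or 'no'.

Program A trace:
  After 'push 15': [15]
  After 'dup': [15, 15]
  After 'over': [15, 15, 15]
  After 'push 4': [15, 15, 15, 4]
  After 'push -1': [15, 15, 15, 4, -1]
  After 'add': [15, 15, 15, 3]
Program A final stack: [15, 15, 15, 3]

Program B trace:
  After 'push 15': [15]
  After 'dup': [15, 15]
  After 'over': [15, 15, 15]
  After 'push 4': [15, 15, 15, 4]
  After 'push -1': [15, 15, 15, 4, -1]
  After 'add': [15, 15, 15, 3]
  After 'dup': [15, 15, 15, 3, 3]
  After 'drop': [15, 15, 15, 3]
Program B final stack: [15, 15, 15, 3]
Same: yes

Answer: yes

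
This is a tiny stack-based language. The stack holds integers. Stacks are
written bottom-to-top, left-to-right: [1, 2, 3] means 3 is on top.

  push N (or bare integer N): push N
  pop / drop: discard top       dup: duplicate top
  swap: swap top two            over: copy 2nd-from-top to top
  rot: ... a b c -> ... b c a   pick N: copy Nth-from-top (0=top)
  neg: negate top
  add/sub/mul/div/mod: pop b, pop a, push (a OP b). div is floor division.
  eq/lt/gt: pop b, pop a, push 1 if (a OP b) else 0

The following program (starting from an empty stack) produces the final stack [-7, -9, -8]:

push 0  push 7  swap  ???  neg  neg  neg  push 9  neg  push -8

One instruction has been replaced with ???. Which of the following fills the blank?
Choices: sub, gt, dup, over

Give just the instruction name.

Stack before ???: [7, 0]
Stack after ???:  [7]
Checking each choice:
  sub: MATCH
  gt: produces [-1, -9, -8]
  dup: produces [7, 0, 0, -9, -8]
  over: produces [7, 0, -7, -9, -8]


Answer: sub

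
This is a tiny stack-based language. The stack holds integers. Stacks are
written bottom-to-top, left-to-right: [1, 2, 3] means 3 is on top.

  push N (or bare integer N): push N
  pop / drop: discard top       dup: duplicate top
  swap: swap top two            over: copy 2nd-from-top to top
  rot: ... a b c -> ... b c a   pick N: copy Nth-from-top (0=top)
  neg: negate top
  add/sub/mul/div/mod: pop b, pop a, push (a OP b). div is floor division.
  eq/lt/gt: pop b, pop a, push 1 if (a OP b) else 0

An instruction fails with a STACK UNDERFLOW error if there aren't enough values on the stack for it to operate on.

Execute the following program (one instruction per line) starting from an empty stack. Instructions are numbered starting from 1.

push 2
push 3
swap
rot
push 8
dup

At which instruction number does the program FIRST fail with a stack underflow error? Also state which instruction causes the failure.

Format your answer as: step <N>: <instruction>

Step 1 ('push 2'): stack = [2], depth = 1
Step 2 ('push 3'): stack = [2, 3], depth = 2
Step 3 ('swap'): stack = [3, 2], depth = 2
Step 4 ('rot'): needs 3 value(s) but depth is 2 — STACK UNDERFLOW

Answer: step 4: rot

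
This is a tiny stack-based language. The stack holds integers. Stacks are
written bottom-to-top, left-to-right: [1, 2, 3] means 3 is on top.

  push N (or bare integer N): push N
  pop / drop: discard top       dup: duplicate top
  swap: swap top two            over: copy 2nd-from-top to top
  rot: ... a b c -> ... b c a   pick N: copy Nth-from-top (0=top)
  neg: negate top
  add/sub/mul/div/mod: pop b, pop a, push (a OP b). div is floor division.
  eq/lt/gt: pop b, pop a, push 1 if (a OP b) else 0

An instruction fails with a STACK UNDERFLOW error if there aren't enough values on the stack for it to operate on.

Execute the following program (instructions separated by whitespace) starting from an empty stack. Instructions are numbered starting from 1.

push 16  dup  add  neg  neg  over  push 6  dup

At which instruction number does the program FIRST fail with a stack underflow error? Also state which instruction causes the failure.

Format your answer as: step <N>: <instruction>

Step 1 ('push 16'): stack = [16], depth = 1
Step 2 ('dup'): stack = [16, 16], depth = 2
Step 3 ('add'): stack = [32], depth = 1
Step 4 ('neg'): stack = [-32], depth = 1
Step 5 ('neg'): stack = [32], depth = 1
Step 6 ('over'): needs 2 value(s) but depth is 1 — STACK UNDERFLOW

Answer: step 6: over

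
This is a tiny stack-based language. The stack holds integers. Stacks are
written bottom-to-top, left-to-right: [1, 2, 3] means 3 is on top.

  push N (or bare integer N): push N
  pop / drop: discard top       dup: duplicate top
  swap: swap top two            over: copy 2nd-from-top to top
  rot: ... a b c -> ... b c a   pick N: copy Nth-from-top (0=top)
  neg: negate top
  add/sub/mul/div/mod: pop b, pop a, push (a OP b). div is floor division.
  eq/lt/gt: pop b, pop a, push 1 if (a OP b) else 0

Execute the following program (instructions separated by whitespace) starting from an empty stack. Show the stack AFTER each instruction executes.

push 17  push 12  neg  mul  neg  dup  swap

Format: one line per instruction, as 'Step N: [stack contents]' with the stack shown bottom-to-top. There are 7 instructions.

Step 1: [17]
Step 2: [17, 12]
Step 3: [17, -12]
Step 4: [-204]
Step 5: [204]
Step 6: [204, 204]
Step 7: [204, 204]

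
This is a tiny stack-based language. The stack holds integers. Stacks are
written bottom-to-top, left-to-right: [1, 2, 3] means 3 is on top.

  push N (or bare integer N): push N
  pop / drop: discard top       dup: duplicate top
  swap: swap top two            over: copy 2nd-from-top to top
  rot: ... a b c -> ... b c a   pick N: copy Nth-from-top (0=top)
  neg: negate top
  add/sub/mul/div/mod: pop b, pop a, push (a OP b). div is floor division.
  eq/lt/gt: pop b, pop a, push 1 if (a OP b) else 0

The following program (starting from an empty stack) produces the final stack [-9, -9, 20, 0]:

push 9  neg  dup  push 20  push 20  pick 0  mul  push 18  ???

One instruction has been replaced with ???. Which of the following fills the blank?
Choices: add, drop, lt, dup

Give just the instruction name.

Stack before ???: [-9, -9, 20, 400, 18]
Stack after ???:  [-9, -9, 20, 0]
Checking each choice:
  add: produces [-9, -9, 20, 418]
  drop: produces [-9, -9, 20, 400]
  lt: MATCH
  dup: produces [-9, -9, 20, 400, 18, 18]


Answer: lt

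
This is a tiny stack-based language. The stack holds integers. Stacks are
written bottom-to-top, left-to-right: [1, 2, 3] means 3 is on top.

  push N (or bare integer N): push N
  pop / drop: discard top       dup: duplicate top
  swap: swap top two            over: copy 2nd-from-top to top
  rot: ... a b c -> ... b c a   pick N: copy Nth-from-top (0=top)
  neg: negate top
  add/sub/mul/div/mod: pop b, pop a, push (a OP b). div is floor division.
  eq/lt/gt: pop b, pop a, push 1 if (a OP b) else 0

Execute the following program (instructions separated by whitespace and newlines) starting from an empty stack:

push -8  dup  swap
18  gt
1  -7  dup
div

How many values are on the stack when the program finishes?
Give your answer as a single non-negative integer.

After 'push -8': stack = [-8] (depth 1)
After 'dup': stack = [-8, -8] (depth 2)
After 'swap': stack = [-8, -8] (depth 2)
After 'push 18': stack = [-8, -8, 18] (depth 3)
After 'gt': stack = [-8, 0] (depth 2)
After 'push 1': stack = [-8, 0, 1] (depth 3)
After 'push -7': stack = [-8, 0, 1, -7] (depth 4)
After 'dup': stack = [-8, 0, 1, -7, -7] (depth 5)
After 'div': stack = [-8, 0, 1, 1] (depth 4)

Answer: 4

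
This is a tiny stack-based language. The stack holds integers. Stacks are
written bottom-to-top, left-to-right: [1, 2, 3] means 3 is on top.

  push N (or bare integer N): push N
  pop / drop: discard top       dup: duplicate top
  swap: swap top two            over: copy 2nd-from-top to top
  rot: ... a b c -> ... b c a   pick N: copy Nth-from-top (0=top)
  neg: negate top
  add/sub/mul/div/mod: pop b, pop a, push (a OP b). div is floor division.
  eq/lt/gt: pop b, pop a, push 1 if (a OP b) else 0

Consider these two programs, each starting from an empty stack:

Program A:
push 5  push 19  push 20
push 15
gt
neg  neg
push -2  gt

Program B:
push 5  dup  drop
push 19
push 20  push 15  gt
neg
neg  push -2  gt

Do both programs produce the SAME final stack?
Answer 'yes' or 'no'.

Program A trace:
  After 'push 5': [5]
  After 'push 19': [5, 19]
  After 'push 20': [5, 19, 20]
  After 'push 15': [5, 19, 20, 15]
  After 'gt': [5, 19, 1]
  After 'neg': [5, 19, -1]
  After 'neg': [5, 19, 1]
  After 'push -2': [5, 19, 1, -2]
  After 'gt': [5, 19, 1]
Program A final stack: [5, 19, 1]

Program B trace:
  After 'push 5': [5]
  After 'dup': [5, 5]
  After 'drop': [5]
  After 'push 19': [5, 19]
  After 'push 20': [5, 19, 20]
  After 'push 15': [5, 19, 20, 15]
  After 'gt': [5, 19, 1]
  After 'neg': [5, 19, -1]
  After 'neg': [5, 19, 1]
  After 'push -2': [5, 19, 1, -2]
  After 'gt': [5, 19, 1]
Program B final stack: [5, 19, 1]
Same: yes

Answer: yes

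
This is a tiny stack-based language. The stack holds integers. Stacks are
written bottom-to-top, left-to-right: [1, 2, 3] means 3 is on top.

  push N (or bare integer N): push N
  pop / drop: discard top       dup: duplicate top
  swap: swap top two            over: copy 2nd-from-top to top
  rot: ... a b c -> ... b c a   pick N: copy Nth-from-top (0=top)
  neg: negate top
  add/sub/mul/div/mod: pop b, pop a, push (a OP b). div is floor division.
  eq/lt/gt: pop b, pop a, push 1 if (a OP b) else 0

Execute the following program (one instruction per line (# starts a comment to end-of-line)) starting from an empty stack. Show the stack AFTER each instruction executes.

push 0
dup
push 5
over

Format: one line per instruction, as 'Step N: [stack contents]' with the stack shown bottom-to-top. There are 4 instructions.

Step 1: [0]
Step 2: [0, 0]
Step 3: [0, 0, 5]
Step 4: [0, 0, 5, 0]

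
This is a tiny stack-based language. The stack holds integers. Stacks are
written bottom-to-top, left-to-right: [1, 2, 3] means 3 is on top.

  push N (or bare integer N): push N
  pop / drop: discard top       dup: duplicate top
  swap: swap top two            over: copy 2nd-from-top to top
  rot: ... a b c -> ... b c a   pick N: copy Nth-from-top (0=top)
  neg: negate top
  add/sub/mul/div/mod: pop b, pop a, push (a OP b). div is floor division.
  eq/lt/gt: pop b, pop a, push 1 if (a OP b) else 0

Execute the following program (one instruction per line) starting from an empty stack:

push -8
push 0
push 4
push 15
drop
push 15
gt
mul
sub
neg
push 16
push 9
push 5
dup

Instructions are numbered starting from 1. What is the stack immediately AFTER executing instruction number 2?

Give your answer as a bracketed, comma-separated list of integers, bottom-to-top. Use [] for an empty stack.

Answer: [-8, 0]

Derivation:
Step 1 ('push -8'): [-8]
Step 2 ('push 0'): [-8, 0]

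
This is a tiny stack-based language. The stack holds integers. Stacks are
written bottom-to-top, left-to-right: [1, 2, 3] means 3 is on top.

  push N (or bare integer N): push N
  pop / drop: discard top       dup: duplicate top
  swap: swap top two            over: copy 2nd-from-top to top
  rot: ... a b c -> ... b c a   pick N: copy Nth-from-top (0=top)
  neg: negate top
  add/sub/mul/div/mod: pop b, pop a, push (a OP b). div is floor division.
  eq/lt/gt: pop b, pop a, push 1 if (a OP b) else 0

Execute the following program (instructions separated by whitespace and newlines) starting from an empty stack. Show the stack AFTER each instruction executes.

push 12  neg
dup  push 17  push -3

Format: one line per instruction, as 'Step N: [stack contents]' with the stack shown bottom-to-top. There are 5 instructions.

Step 1: [12]
Step 2: [-12]
Step 3: [-12, -12]
Step 4: [-12, -12, 17]
Step 5: [-12, -12, 17, -3]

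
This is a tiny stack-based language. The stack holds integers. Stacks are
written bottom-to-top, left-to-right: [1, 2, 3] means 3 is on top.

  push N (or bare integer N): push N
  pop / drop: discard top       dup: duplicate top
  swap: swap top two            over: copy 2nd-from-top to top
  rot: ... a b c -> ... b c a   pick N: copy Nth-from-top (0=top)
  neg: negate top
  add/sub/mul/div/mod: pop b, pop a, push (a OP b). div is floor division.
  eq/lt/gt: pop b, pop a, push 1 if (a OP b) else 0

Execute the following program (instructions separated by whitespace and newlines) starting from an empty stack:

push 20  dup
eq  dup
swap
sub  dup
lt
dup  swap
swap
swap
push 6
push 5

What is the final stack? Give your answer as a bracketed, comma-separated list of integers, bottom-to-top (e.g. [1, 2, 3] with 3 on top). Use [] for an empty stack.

After 'push 20': [20]
After 'dup': [20, 20]
After 'eq': [1]
After 'dup': [1, 1]
After 'swap': [1, 1]
After 'sub': [0]
After 'dup': [0, 0]
After 'lt': [0]
After 'dup': [0, 0]
After 'swap': [0, 0]
After 'swap': [0, 0]
After 'swap': [0, 0]
After 'push 6': [0, 0, 6]
After 'push 5': [0, 0, 6, 5]

Answer: [0, 0, 6, 5]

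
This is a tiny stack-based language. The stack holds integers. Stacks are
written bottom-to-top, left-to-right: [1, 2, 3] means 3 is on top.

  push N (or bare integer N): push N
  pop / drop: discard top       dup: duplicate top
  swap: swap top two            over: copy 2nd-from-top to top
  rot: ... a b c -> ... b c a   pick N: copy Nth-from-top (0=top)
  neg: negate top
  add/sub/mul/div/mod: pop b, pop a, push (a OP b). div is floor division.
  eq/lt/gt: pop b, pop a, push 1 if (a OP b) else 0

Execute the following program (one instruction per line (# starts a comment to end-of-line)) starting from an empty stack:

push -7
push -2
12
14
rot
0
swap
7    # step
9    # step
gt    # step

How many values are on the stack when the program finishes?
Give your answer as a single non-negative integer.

After 'push -7': stack = [-7] (depth 1)
After 'push -2': stack = [-7, -2] (depth 2)
After 'push 12': stack = [-7, -2, 12] (depth 3)
After 'push 14': stack = [-7, -2, 12, 14] (depth 4)
After 'rot': stack = [-7, 12, 14, -2] (depth 4)
After 'push 0': stack = [-7, 12, 14, -2, 0] (depth 5)
After 'swap': stack = [-7, 12, 14, 0, -2] (depth 5)
After 'push 7': stack = [-7, 12, 14, 0, -2, 7] (depth 6)
After 'push 9': stack = [-7, 12, 14, 0, -2, 7, 9] (depth 7)
After 'gt': stack = [-7, 12, 14, 0, -2, 0] (depth 6)

Answer: 6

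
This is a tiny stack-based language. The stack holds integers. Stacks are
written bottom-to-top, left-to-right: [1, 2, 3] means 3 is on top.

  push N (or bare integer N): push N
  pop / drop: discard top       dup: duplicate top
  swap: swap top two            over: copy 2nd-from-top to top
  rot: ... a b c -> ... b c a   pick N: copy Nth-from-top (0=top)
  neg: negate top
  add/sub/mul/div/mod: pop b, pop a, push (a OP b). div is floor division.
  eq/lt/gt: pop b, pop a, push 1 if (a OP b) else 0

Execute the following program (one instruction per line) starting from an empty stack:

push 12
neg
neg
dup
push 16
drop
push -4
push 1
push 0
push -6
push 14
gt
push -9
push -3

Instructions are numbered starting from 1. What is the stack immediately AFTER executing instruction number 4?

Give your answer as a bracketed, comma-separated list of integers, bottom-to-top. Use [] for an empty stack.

Answer: [12, 12]

Derivation:
Step 1 ('push 12'): [12]
Step 2 ('neg'): [-12]
Step 3 ('neg'): [12]
Step 4 ('dup'): [12, 12]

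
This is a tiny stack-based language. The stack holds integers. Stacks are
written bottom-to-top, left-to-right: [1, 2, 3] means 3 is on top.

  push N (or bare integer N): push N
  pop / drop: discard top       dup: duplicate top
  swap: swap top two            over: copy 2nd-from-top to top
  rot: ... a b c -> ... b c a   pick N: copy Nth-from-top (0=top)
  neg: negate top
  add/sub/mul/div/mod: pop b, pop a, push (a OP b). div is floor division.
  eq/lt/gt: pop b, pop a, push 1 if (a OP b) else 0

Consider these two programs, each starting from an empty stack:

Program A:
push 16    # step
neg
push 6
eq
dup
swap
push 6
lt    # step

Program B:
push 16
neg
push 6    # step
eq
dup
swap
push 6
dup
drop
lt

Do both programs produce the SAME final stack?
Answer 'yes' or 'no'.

Answer: yes

Derivation:
Program A trace:
  After 'push 16': [16]
  After 'neg': [-16]
  After 'push 6': [-16, 6]
  After 'eq': [0]
  After 'dup': [0, 0]
  After 'swap': [0, 0]
  After 'push 6': [0, 0, 6]
  After 'lt': [0, 1]
Program A final stack: [0, 1]

Program B trace:
  After 'push 16': [16]
  After 'neg': [-16]
  After 'push 6': [-16, 6]
  After 'eq': [0]
  After 'dup': [0, 0]
  After 'swap': [0, 0]
  After 'push 6': [0, 0, 6]
  After 'dup': [0, 0, 6, 6]
  After 'drop': [0, 0, 6]
  After 'lt': [0, 1]
Program B final stack: [0, 1]
Same: yes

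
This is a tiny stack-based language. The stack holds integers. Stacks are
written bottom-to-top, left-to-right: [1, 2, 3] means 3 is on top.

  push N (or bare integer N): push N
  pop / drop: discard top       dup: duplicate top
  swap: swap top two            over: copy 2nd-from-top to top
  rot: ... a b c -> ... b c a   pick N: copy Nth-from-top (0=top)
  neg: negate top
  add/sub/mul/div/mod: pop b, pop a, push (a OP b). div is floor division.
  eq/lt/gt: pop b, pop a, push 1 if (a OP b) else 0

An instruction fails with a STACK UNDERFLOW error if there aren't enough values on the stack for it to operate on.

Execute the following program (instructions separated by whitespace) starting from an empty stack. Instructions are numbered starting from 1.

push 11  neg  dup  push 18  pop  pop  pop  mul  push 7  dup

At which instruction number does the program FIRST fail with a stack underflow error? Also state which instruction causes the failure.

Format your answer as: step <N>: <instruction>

Answer: step 8: mul

Derivation:
Step 1 ('push 11'): stack = [11], depth = 1
Step 2 ('neg'): stack = [-11], depth = 1
Step 3 ('dup'): stack = [-11, -11], depth = 2
Step 4 ('push 18'): stack = [-11, -11, 18], depth = 3
Step 5 ('pop'): stack = [-11, -11], depth = 2
Step 6 ('pop'): stack = [-11], depth = 1
Step 7 ('pop'): stack = [], depth = 0
Step 8 ('mul'): needs 2 value(s) but depth is 0 — STACK UNDERFLOW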